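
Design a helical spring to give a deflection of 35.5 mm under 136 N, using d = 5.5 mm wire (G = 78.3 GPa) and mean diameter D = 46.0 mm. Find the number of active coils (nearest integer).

24

Required rate k = F/δ = 136/35.5 = 3.831 N/mm
N_a = Gd⁴/(8D³k) = (78.3×10³ × 5.5⁴)/(8 × 46.0³ × 3.831)
    = 7.16494e+07 / 2.98314e+06 = 24.02 → 24 coils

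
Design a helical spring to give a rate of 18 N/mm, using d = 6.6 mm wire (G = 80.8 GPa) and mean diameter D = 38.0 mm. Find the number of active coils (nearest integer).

19

N_a = Gd⁴/(8D³k) = (80.8×10³ × 6.6⁴)/(8 × 38.0³ × 18)
    = 1.53316e+08 / 7.90157e+06 = 19.4 → 19 coils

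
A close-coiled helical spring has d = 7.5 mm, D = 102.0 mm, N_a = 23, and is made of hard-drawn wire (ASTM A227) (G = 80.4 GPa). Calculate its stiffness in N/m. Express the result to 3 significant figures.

1300 N/m

k = Gd⁴/(8D³N_a) = (80.4×10³ × 7.5⁴) / (8 × 102.0³ × 23)
  = 2.54391e+08 / 1.95262e+08 = 1.3028 N/mm = 1302.8 N/m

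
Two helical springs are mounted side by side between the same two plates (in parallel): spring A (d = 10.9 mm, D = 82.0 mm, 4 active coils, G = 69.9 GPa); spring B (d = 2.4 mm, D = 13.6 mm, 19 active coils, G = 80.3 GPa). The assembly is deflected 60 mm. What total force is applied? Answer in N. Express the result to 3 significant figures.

3770 N

k_A = Gd⁴/(8D³N_a) = (69.9×10³)(10.9⁴)/(8·82.0³·4) = 55.923 N/mm
k_B = Gd⁴/(8D³N_a) = (80.3×10³)(2.4⁴)/(8·13.6³·19) = 6.9679 N/mm
Parallel: k_eq = 55.923 + 6.9679 = 62.891 N/mm
F = k_eq·δ = 62.891·60 = 3773.5 N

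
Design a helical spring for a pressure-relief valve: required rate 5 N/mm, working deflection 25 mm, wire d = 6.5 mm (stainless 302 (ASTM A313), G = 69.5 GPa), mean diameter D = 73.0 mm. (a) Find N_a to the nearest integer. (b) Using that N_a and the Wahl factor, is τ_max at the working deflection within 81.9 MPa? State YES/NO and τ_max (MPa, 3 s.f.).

(a) 8 coils; (b) NO, τ_max = 95.1 MPa

N_a = Gd⁴/(8D³k) = (69.5×10³)(6.5⁴)/(8·73.0³·5) = 7.973 → N_a = 8
Actual rate k = Gd⁴/(8D³·8) = 4.983 N/mm
Working load F = kδ = 4.983·25 = 124.57 N
C = 73.0/6.5 = 11.2308; K_W = (4C−1)/(4C−4)+0.615/C = 1.1281
τ_max = K_W·8FD/(πd³) = 1.1281·84.324 = 95.124 MPa
τ_max > 81.9 MPa → exceeds allowable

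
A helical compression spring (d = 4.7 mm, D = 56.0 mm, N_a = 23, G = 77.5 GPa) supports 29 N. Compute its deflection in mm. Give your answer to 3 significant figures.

24.8 mm

k = Gd⁴/(8D³N_a) = (77.5×10³)(4.7⁴)/(8·56.0³·23) = 1.1703 N/mm
δ = F/k = 29 / 1.1703 = 24.779 mm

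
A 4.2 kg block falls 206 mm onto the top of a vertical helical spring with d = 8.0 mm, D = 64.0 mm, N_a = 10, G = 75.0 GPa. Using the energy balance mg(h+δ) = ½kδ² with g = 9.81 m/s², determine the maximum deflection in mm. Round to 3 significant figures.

37.0 mm

k = Gd⁴/(8D³N_a) = (75.0×10³)(8.0⁴)/(8·64.0³·10) = 14.648 N/mm
W = mg = 4.2 × 9.81 = 41.202 N
½kδ² − Wδ − Wh = 0 → δ = (W + √(W² + 2kWh))/k
δ = (41.202 + √(1697.6 + 248661))/14.648 = (41.202 + 500.36)/14.648 = 36.97 mm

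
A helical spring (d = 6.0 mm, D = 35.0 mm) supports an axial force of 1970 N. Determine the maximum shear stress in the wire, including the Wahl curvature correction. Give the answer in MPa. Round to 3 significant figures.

Spring index C = D/d = 35.0/6.0 = 5.8333
K_W = (4C−1)/(4C−4) + 0.615/C = 22.333/19.333 + 0.1054 = 1.2606
τ₀ = 8FD/(πd³) = 8·1970·35.0/(π·6.0³) = 551600/678.58 = 812.87 MPa
τ_max = K·τ₀ = 1.2606 × 812.87 = 1024.7 MPa

1020 MPa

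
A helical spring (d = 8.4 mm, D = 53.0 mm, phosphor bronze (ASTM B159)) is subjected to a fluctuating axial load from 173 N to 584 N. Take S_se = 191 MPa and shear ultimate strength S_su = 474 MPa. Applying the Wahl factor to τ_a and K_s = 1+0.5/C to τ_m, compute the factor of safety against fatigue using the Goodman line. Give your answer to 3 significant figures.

2.00

C = D/d = 53.0/8.4 = 6.3095; K_W = (4C−1)/(4C−4)+0.615/C = 1.2387; K_s = 1+0.5/C = 1.0792
F_a = (F_max−F_min)/2 = 205.5 N; F_m = (F_max+F_min)/2 = 378.5 N
τ_a = K_W·8F_aD/(πd³) = 1.2387 × 46.794 = 57.965 MPa
τ_m = K_s·8F_mD/(πd³) = 1.0792 × 86.187 = 93.017 MPa
Goodman: 1/n_f = τ_a/S_se + τ_m/S_su = 57.965/191 + 93.017/474 = 0.30348 + 0.19624 = 0.49972
n_f = 1/0.49972 = 2.001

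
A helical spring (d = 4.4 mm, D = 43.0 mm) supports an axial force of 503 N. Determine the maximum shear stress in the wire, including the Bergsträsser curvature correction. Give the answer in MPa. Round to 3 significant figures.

Spring index C = D/d = 43.0/4.4 = 9.7727
K_B = (4C+2)/(4C−3) = 41.091/36.091 = 1.1385
τ₀ = 8FD/(πd³) = 8·503·43.0/(π·4.4³) = 173032/267.61 = 646.57 MPa
τ_max = K·τ₀ = 1.1385 × 646.57 = 736.15 MPa

736 MPa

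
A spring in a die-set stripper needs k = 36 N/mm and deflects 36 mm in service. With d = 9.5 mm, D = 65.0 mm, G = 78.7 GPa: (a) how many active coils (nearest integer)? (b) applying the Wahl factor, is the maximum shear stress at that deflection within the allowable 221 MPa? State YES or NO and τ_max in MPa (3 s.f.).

N_a = Gd⁴/(8D³k) = (78.7×10³)(9.5⁴)/(8·65.0³·36) = 8.105 → N_a = 8
Actual rate k = Gd⁴/(8D³·8) = 36.471 N/mm
Working load F = kδ = 36.471·36 = 1313 N
C = 65.0/9.5 = 6.8421; K_W = (4C−1)/(4C−4)+0.615/C = 1.2183
τ_max = K_W·8FD/(πd³) = 1.2183·253.47 = 308.8 MPa
τ_max > 221 MPa → exceeds allowable

(a) 8 coils; (b) NO, τ_max = 309 MPa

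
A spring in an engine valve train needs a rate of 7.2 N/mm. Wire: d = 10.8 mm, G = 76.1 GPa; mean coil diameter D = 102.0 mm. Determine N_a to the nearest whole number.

N_a = Gd⁴/(8D³k) = (76.1×10³ × 10.8⁴)/(8 × 102.0³ × 7.2)
    = 1.03533e+09 / 6.11256e+07 = 16.94 → 17 coils

17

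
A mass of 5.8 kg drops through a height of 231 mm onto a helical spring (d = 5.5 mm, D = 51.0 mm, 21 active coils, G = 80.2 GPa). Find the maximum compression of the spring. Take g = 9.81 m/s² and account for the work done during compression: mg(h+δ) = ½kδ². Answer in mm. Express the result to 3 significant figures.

k = Gd⁴/(8D³N_a) = (80.2×10³)(5.5⁴)/(8·51.0³·21) = 3.2931 N/mm
W = mg = 5.8 × 9.81 = 56.898 N
½kδ² − Wδ − Wh = 0 → δ = (W + √(W² + 2kWh))/k
δ = (56.898 + √(3237.4 + 86565.4))/3.2931 = (56.898 + 299.67)/3.2931 = 108.28 mm

108 mm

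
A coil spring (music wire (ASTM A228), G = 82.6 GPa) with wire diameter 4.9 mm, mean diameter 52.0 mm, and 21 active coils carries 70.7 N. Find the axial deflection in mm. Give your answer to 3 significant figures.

k = Gd⁴/(8D³N_a) = (82.6×10³)(4.9⁴)/(8·52.0³·21) = 2.0158 N/mm
δ = F/k = 70.7 / 2.0158 = 35.073 mm

35.1 mm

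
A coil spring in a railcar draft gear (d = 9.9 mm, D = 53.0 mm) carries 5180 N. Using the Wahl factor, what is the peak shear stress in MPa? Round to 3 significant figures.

Spring index C = D/d = 53.0/9.9 = 5.3535
K_W = (4C−1)/(4C−4) + 0.615/C = 20.414/17.414 + 0.1149 = 1.2872
τ₀ = 8FD/(πd³) = 8·5180·53.0/(π·9.9³) = 2.19632e+06/3048.3 = 720.51 MPa
τ_max = K·τ₀ = 1.2872 × 720.51 = 927.41 MPa

927 MPa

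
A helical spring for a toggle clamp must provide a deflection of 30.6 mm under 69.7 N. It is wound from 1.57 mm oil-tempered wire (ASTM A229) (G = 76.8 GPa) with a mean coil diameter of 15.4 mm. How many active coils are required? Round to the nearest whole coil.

Required rate k = F/δ = 69.7/30.6 = 2.2778 N/mm
N_a = Gd⁴/(8D³k) = (76.8×10³ × 1.57⁴)/(8 × 15.4³ × 2.2778)
    = 466616 / 66552.4 = 7.011 → 7 coils

7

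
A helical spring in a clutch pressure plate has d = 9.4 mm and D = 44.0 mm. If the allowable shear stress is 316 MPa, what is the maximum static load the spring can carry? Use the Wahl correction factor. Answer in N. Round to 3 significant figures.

C = D/d = 44.0/9.4 = 4.6809
K_W = (4C−1)/(4C−4) + 0.615/C = 17.723/14.723 + 0.1314 = 1.3351
τ_max = K·8FD/(πd³) → F_max = τ_allow·πd³/(8DK)
F_max = 316·π·9.4³/(8·44.0·1.3351) = 8.2456e+05/469.97 = 1754.5 N

1750 N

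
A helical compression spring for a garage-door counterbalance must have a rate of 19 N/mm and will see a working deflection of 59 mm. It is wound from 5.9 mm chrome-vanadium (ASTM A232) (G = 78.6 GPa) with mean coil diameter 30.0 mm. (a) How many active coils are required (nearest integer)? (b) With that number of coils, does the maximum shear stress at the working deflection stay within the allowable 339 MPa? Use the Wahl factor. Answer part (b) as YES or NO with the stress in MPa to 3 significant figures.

N_a = Gd⁴/(8D³k) = (78.6×10³)(5.9⁴)/(8·30.0³·19) = 23.21 → N_a = 23
Actual rate k = Gd⁴/(8D³·23) = 19.171 N/mm
Working load F = kδ = 19.171·59 = 1131.1 N
C = 30.0/5.9 = 5.0847; K_W = (4C−1)/(4C−4)+0.615/C = 1.3046
τ_max = K_W·8FD/(πd³) = 1.3046·420.73 = 548.87 MPa
τ_max > 339 MPa → exceeds allowable

(a) 23 coils; (b) NO, τ_max = 549 MPa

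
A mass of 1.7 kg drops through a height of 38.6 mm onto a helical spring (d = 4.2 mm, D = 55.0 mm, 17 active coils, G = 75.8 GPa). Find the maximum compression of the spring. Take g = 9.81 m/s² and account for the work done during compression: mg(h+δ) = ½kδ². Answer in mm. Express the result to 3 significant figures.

54.6 mm

k = Gd⁴/(8D³N_a) = (75.8×10³)(4.2⁴)/(8·55.0³·17) = 1.0424 N/mm
W = mg = 1.7 × 9.81 = 16.677 N
½kδ² − Wδ − Wh = 0 → δ = (W + √(W² + 2kWh))/k
δ = (16.677 + √(278.12 + 1342.07))/1.0424 = (16.677 + 40.252)/1.0424 = 54.612 mm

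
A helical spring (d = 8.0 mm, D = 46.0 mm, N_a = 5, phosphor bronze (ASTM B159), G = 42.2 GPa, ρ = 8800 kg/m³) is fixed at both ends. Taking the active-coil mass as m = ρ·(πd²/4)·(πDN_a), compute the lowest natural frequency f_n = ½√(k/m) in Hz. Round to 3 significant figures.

k = Gd⁴/(8D³N_a) = (42.2×10³)(8.0⁴)/(8·46.0³·5) = 44.395 N/mm = 44395 N/m
Wire length L = πDN_a = π·46.0·5 = 722.57 mm
m = ρ·(πd²/4)·L = 8800 × 50.265×10⁻⁶ m² × 0.72257 m = 0.31962 kg
f_n = ½√(k/m) = 0.5·√(44395/0.31962) = 0.5·√(1.389e+05) = 186.35 Hz

186 Hz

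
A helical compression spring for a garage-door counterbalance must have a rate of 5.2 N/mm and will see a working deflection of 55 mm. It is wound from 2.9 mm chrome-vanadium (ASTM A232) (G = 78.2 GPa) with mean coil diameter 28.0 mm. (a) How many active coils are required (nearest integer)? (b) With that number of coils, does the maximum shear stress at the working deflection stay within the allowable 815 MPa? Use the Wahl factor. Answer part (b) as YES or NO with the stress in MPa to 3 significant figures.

(a) 6 coils; (b) NO, τ_max = 971 MPa

N_a = Gd⁴/(8D³k) = (78.2×10³)(2.9⁴)/(8·28.0³·5.2) = 6.057 → N_a = 6
Actual rate k = Gd⁴/(8D³·6) = 5.2491 N/mm
Working load F = kδ = 5.2491·55 = 288.7 N
C = 28.0/2.9 = 9.6552; K_W = (4C−1)/(4C−4)+0.615/C = 1.1503
τ_max = K_W·8FD/(πd³) = 1.1503·844.02 = 970.91 MPa
τ_max > 815 MPa → exceeds allowable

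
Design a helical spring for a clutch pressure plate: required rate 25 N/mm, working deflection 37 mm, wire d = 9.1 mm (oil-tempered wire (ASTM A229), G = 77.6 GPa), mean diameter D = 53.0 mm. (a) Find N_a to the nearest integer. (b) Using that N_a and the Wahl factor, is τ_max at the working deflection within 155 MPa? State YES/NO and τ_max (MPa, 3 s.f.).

N_a = Gd⁴/(8D³k) = (77.6×10³)(9.1⁴)/(8·53.0³·25) = 17.87 → N_a = 18
Actual rate k = Gd⁴/(8D³·18) = 24.822 N/mm
Working load F = kδ = 24.822·37 = 918.41 N
C = 53.0/9.1 = 5.8242; K_W = (4C−1)/(4C−4)+0.615/C = 1.2611
τ_max = K_W·8FD/(πd³) = 1.2611·164.49 = 207.43 MPa
τ_max > 155 MPa → exceeds allowable

(a) 18 coils; (b) NO, τ_max = 207 MPa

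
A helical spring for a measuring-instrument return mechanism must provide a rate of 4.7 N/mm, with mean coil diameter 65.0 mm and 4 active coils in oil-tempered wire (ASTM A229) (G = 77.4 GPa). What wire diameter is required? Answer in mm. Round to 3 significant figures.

4.81 mm

d = (8D³N_a·k / G)^(1/4) = (8·65.0³·4·4.7 / (77.4×10³))^0.25
  = (533.64)^0.25 = 4.8063 mm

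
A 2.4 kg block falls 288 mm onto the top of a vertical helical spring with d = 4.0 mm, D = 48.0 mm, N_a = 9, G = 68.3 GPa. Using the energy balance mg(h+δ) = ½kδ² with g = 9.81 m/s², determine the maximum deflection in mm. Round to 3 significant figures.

k = Gd⁴/(8D³N_a) = (68.3×10³)(4.0⁴)/(8·48.0³·9) = 2.1959 N/mm
W = mg = 2.4 × 9.81 = 23.544 N
½kδ² − Wδ − Wh = 0 → δ = (W + √(W² + 2kWh))/k
δ = (23.544 + √(554.32 + 29778.8))/2.1959 = (23.544 + 174.16)/2.1959 = 90.037 mm

90.0 mm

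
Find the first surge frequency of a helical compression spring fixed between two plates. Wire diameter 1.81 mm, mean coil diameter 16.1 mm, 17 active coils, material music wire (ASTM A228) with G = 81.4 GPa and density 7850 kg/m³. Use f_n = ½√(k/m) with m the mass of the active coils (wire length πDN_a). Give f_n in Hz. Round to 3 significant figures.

k = Gd⁴/(8D³N_a) = (81.4×10³)(1.81⁴)/(8·16.1³·17) = 1.5393 N/mm = 1539.3 N/m
Wire length L = πDN_a = π·16.1·17 = 859.85 mm
m = ρ·(πd²/4)·L = 7850 × 2.573×10⁻⁶ m² × 0.85985 m = 0.017368 kg
f_n = ½√(k/m) = 0.5·√(1539.3/0.017368) = 0.5·√(88630) = 148.85 Hz

149 Hz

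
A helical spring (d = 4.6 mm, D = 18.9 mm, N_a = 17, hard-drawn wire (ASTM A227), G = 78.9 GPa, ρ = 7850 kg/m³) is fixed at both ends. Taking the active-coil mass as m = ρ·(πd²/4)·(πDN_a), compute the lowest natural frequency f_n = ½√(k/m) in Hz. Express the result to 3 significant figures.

k = Gd⁴/(8D³N_a) = (78.9×10³)(4.6⁴)/(8·18.9³·17) = 38.475 N/mm = 38475 N/m
Wire length L = πDN_a = π·18.9·17 = 1009.4 mm
m = ρ·(πd²/4)·L = 7850 × 16.619×10⁻⁶ m² × 1.0094 m = 0.13168 kg
f_n = ½√(k/m) = 0.5·√(38475/0.13168) = 0.5·√(2.9218e+05) = 270.27 Hz

270 Hz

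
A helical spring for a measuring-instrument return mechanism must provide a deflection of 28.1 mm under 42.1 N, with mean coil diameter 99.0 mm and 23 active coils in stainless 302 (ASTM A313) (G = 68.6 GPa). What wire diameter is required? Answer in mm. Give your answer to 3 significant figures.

7.90 mm

Required rate k = F/δ = 42.1/28.1 = 1.4982 N/mm
d = (8D³N_a·k / G)^(1/4) = (8·99.0³·23·1.4982 / (68.6×10³))^0.25
  = (3899.2)^0.25 = 7.9021 mm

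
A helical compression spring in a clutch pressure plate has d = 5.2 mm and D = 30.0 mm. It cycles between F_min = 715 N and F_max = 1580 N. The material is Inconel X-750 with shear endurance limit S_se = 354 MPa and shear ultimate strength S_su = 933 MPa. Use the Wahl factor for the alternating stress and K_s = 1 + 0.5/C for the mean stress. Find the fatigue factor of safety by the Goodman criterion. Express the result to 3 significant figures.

0.639

C = D/d = 30.0/5.2 = 5.7692; K_W = (4C−1)/(4C−4)+0.615/C = 1.2639; K_s = 1+0.5/C = 1.0867
F_a = (F_max−F_min)/2 = 432.5 N; F_m = (F_max+F_min)/2 = 1147.5 N
τ_a = K_W·8F_aD/(πd³) = 1.2639 × 234.98 = 296.99 MPa
τ_m = K_s·8F_mD/(πd³) = 1.0867 × 623.45 = 677.49 MPa
Goodman: 1/n_f = τ_a/S_se + τ_m/S_su = 296.99/354 + 677.49/933 = 0.83894 + 0.72614 = 1.5651
n_f = 1/1.5651 = 0.6389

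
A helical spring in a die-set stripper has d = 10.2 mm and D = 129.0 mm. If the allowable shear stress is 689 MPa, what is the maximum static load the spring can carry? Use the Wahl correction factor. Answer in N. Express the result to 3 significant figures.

C = D/d = 129.0/10.2 = 12.6471
K_W = (4C−1)/(4C−4) + 0.615/C = 49.588/46.588 + 0.0486 = 1.1130
τ_max = K·8FD/(πd³) → F_max = τ_allow·πd³/(8DK)
F_max = 689·π·10.2³/(8·129.0·1.1130) = 2.297e+06/1148.6 = 1999.8 N

2000 N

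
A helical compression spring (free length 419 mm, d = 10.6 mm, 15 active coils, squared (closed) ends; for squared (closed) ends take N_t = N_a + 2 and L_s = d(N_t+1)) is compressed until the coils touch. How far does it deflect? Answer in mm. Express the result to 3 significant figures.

N_t = 17; L_s = 10.6·18 = 190.8 mm
δ_solid = L₀ − L_s = 419 − 190.8 = 228.2 mm

228 mm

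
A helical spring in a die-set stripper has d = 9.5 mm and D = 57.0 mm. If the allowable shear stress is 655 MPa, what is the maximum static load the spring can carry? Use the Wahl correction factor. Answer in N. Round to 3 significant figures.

C = D/d = 57.0/9.5 = 6.0000
K_W = (4C−1)/(4C−4) + 0.615/C = 23.000/20.000 + 0.1025 = 1.2525
τ_max = K·8FD/(πd³) → F_max = τ_allow·πd³/(8DK)
F_max = 655·π·9.5³/(8·57.0·1.2525) = 1.7643e+06/571.14 = 3089 N

3090 N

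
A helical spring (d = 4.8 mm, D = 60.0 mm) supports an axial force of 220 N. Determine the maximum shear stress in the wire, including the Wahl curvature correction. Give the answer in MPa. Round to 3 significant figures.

Spring index C = D/d = 60.0/4.8 = 12.5000
K_W = (4C−1)/(4C−4) + 0.615/C = 49.000/46.000 + 0.0492 = 1.1144
τ₀ = 8FD/(πd³) = 8·220·60.0/(π·4.8³) = 105600/347.44 = 303.94 MPa
τ_max = K·τ₀ = 1.1144 × 303.94 = 338.72 MPa

339 MPa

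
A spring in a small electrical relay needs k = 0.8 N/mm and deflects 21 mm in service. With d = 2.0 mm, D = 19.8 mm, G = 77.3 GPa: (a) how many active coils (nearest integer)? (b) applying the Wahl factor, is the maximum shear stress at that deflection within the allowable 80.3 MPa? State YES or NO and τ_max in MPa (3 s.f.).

N_a = Gd⁴/(8D³k) = (77.3×10³)(2.0⁴)/(8·19.8³·0.8) = 24.9 → N_a = 25
Actual rate k = Gd⁴/(8D³·25) = 0.79666 N/mm
Working load F = kδ = 0.79666·21 = 16.73 N
C = 19.8/2.0 = 9.9000; K_W = (4C−1)/(4C−4)+0.615/C = 1.1464
τ_max = K_W·8FD/(πd³) = 1.1464·105.44 = 120.88 MPa
τ_max > 80.3 MPa → exceeds allowable

(a) 25 coils; (b) NO, τ_max = 121 MPa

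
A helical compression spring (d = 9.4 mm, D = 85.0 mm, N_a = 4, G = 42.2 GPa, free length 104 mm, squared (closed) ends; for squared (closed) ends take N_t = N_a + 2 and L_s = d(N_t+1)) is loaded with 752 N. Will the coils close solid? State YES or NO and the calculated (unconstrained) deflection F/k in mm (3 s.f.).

k = Gd⁴/(8D³N_a) = (42.2×10³)(9.4⁴)/(8·85.0³·4) = 16.766 N/mm
N_t = 6; L_s = 9.4·7 = 65.8 mm; δ_solid = L₀ − L_s = 104 − 65.8 = 38.2 mm
δ = F/k = 752/16.766 = 44.854 mm
δ ≥ δ_solid → spring goes solid

YES, δ = 44.9 mm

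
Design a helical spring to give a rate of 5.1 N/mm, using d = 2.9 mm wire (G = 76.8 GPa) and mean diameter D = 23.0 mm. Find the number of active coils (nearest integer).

N_a = Gd⁴/(8D³k) = (76.8×10³ × 2.9⁴)/(8 × 23.0³ × 5.1)
    = 5.43192e+06 / 496414 = 10.94 → 11 coils

11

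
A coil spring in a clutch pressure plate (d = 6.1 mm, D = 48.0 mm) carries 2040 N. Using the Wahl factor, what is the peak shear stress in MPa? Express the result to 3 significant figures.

Spring index C = D/d = 48.0/6.1 = 7.8689
K_W = (4C−1)/(4C−4) + 0.615/C = 30.475/27.475 + 0.0782 = 1.1873
τ₀ = 8FD/(πd³) = 8·2040·48.0/(π·6.1³) = 783360/713.08 = 1098.6 MPa
τ_max = K·τ₀ = 1.1873 × 1098.6 = 1304.4 MPa

1300 MPa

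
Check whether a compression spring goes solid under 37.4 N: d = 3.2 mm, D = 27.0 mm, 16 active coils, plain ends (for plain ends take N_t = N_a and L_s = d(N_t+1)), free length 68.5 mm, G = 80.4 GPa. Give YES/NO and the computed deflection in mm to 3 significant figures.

k = Gd⁴/(8D³N_a) = (80.4×10³)(3.2⁴)/(8·27.0³·16) = 3.3462 N/mm
N_t = 16; L_s = 3.2·17 = 54.4 mm; δ_solid = L₀ − L_s = 68.5 − 54.4 = 14.1 mm
δ = F/k = 37.4/3.3462 = 11.177 mm
δ < δ_solid → spring does not go solid

NO, δ = 11.2 mm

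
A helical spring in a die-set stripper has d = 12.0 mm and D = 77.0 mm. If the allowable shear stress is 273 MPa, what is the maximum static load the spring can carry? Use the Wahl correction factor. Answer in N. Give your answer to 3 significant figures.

C = D/d = 77.0/12.0 = 6.4167
K_W = (4C−1)/(4C−4) + 0.615/C = 24.667/21.667 + 0.0958 = 1.2343
τ_max = K·8FD/(πd³) → F_max = τ_allow·πd³/(8DK)
F_max = 273·π·12.0³/(8·77.0·1.2343) = 1.482e+06/760.33 = 1949.2 N

1950 N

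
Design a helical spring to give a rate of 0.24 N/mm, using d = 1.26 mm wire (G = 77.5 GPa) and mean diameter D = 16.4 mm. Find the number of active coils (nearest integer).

N_a = Gd⁴/(8D³k) = (77.5×10³ × 1.26⁴)/(8 × 16.4³ × 0.24)
    = 195337 / 8469.01 = 23.06 → 23 coils

23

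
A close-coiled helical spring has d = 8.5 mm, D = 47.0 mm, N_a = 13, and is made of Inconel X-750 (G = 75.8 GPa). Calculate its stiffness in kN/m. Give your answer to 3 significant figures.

k = Gd⁴/(8D³N_a) = (75.8×10³ × 8.5⁴) / (8 × 47.0³ × 13)
  = 3.95681e+08 / 1.07976e+07 = 36.645 N/mm

36.6 kN/m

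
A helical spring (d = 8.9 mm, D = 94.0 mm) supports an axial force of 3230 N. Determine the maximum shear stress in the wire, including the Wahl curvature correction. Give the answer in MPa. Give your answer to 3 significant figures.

1250 MPa

Spring index C = D/d = 94.0/8.9 = 10.5618
K_W = (4C−1)/(4C−4) + 0.615/C = 41.247/38.247 + 0.0582 = 1.1367
τ₀ = 8FD/(πd³) = 8·3230·94.0/(π·8.9³) = 2.42896e+06/2214.7 = 1096.7 MPa
τ_max = K·τ₀ = 1.1367 × 1096.7 = 1246.6 MPa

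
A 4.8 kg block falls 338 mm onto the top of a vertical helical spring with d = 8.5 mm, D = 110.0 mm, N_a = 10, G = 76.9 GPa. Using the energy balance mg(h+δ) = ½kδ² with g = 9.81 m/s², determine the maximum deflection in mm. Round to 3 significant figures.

k = Gd⁴/(8D³N_a) = (76.9×10³)(8.5⁴)/(8·110.0³·10) = 3.7699 N/mm
W = mg = 4.8 × 9.81 = 47.088 N
½kδ² − Wδ − Wh = 0 → δ = (W + √(W² + 2kWh))/k
δ = (47.088 + √(2217.3 + 120003))/3.7699 = (47.088 + 349.6)/3.7699 = 105.22 mm

105 mm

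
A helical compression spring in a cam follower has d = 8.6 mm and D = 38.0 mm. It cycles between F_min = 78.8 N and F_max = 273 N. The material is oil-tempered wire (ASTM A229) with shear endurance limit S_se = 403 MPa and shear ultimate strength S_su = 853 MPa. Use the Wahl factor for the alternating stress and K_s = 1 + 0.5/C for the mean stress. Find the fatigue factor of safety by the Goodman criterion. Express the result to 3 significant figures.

C = D/d = 38.0/8.6 = 4.4186; K_W = (4C−1)/(4C−4)+0.615/C = 1.3586; K_s = 1+0.5/C = 1.1132
F_a = (F_max−F_min)/2 = 97.1 N; F_m = (F_max+F_min)/2 = 175.9 N
τ_a = K_W·8F_aD/(πd³) = 1.3586 × 14.772 = 20.069 MPa
τ_m = K_s·8F_mD/(πd³) = 1.1132 × 26.76 = 29.789 MPa
Goodman: 1/n_f = τ_a/S_se + τ_m/S_su = 20.069/403 + 29.789/853 = 0.04980 + 0.03492 = 0.084722
n_f = 1/0.084722 = 11.8

11.8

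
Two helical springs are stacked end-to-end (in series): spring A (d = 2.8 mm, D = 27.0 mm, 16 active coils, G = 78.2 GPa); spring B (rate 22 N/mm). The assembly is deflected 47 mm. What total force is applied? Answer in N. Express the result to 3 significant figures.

k_A = Gd⁴/(8D³N_a) = (78.2×10³)(2.8⁴)/(8·27.0³·16) = 1.9078 N/mm
Series: 1/k_eq = 1/1.9078 + 1/22 = 0.56961; k_eq = 1.7556 N/mm
F = k_eq·δ = 1.7556·47 = 82.512 N

82.5 N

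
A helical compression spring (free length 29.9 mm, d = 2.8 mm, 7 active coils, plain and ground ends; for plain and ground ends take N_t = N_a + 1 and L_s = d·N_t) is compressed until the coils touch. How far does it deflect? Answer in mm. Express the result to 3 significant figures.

N_t = 8; L_s = 2.8·8 = 22.4 mm
δ_solid = L₀ − L_s = 29.9 − 22.4 = 7.5 mm

7.50 mm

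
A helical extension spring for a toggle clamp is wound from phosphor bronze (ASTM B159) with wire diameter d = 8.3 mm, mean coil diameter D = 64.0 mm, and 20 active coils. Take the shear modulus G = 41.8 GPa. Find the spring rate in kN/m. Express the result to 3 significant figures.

4.73 kN/m

k = Gd⁴/(8D³N_a) = (41.8×10³ × 8.3⁴) / (8 × 64.0³ × 20)
  = 1.98376e+08 / 4.1943e+07 = 4.7296 N/mm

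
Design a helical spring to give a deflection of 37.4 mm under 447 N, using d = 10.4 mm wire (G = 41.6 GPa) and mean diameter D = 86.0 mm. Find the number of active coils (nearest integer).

Required rate k = F/δ = 447/37.4 = 11.952 N/mm
N_a = Gd⁴/(8D³k) = (41.6×10³ × 10.4⁴)/(8 × 86.0³ × 11.952)
    = 4.86661e+08 / 6.08165e+07 = 8.002 → 8 coils

8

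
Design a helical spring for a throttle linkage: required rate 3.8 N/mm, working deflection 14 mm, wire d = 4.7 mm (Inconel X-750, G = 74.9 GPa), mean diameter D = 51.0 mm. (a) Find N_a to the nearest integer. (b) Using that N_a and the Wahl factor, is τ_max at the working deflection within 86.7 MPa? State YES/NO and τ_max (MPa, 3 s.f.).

N_a = Gd⁴/(8D³k) = (74.9×10³)(4.7⁴)/(8·51.0³·3.8) = 9.063 → N_a = 9
Actual rate k = Gd⁴/(8D³·9) = 3.8268 N/mm
Working load F = kδ = 3.8268·14 = 53.575 N
C = 51.0/4.7 = 10.8511; K_W = (4C−1)/(4C−4)+0.615/C = 1.1328
τ_max = K_W·8FD/(πd³) = 1.1328·67.015 = 75.916 MPa
τ_max ≤ 86.7 MPa → acceptable

(a) 9 coils; (b) YES, τ_max = 75.9 MPa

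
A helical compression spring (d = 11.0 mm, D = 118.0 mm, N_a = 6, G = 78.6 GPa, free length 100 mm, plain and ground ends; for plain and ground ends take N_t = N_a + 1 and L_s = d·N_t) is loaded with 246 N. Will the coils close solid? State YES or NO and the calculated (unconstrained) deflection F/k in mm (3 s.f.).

k = Gd⁴/(8D³N_a) = (78.6×10³)(11.0⁴)/(8·118.0³·6) = 14.592 N/mm
N_t = 7; L_s = 11.0·7 = 77 mm; δ_solid = L₀ − L_s = 100 − 77 = 23 mm
δ = F/k = 246/14.592 = 16.859 mm
δ < δ_solid → spring does not go solid

NO, δ = 16.9 mm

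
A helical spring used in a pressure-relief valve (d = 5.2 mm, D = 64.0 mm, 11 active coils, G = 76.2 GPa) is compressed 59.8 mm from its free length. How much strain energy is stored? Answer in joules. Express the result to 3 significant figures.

k = Gd⁴/(8D³N_a) = (76.2×10³)(5.2⁴)/(8·64.0³·11) = 2.4152 N/mm
U = ½kδ² = 0.5 × 2.4152 × 59.8² = 4318.4 N·mm = 4.3184 J

4.32 J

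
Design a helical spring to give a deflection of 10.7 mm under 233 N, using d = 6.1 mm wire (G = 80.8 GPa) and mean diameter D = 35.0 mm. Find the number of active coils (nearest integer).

15

Required rate k = F/δ = 233/10.7 = 21.776 N/mm
N_a = Gd⁴/(8D³k) = (80.8×10³ × 6.1⁴)/(8 × 35.0³ × 21.776)
    = 1.11874e+08 / 7.46907e+06 = 14.98 → 15 coils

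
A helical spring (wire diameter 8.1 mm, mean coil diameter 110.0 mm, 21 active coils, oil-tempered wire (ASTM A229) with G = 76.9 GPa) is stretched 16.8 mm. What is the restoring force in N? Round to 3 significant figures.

24.9 N

k = Gd⁴/(8D³N_a) = (76.9×10³)(8.1⁴)/(8·110.0³·21) = 1.4804 N/mm
F = k·δ = 1.4804 × 16.8 = 24.871 N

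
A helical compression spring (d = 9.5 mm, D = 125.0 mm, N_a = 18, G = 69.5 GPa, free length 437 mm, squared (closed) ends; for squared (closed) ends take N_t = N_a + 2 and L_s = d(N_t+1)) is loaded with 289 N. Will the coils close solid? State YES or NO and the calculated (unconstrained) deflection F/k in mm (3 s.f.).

k = Gd⁴/(8D³N_a) = (69.5×10³)(9.5⁴)/(8·125.0³·18) = 2.0127 N/mm
N_t = 20; L_s = 9.5·21 = 199.5 mm; δ_solid = L₀ − L_s = 437 − 199.5 = 237.5 mm
δ = F/k = 289/2.0127 = 143.59 mm
δ < δ_solid → spring does not go solid

NO, δ = 144 mm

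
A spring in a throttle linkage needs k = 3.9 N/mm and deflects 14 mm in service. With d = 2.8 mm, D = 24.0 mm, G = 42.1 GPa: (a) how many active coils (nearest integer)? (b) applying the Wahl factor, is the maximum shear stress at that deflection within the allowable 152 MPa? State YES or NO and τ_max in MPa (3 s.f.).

N_a = Gd⁴/(8D³k) = (42.1×10³)(2.8⁴)/(8·24.0³·3.9) = 6 → N_a = 6
Actual rate k = Gd⁴/(8D³·6) = 3.8998 N/mm
Working load F = kδ = 3.8998·14 = 54.597 N
C = 24.0/2.8 = 8.5714; K_W = (4C−1)/(4C−4)+0.615/C = 1.1708
τ_max = K_W·8FD/(πd³) = 1.1708·152 = 177.96 MPa
τ_max > 152 MPa → exceeds allowable

(a) 6 coils; (b) NO, τ_max = 178 MPa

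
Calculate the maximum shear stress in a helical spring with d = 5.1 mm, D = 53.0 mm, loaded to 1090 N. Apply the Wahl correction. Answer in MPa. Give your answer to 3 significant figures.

1260 MPa

Spring index C = D/d = 53.0/5.1 = 10.3922
K_W = (4C−1)/(4C−4) + 0.615/C = 40.569/37.569 + 0.0592 = 1.1390
τ₀ = 8FD/(πd³) = 8·1090·53.0/(π·5.1³) = 462160/416.74 = 1109 MPa
τ_max = K·τ₀ = 1.1390 × 1109 = 1263.2 MPa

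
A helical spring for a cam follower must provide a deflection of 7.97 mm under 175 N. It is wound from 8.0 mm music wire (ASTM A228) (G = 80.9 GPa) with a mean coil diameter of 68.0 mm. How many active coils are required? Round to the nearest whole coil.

Required rate k = F/δ = 175/7.97 = 21.957 N/mm
N_a = Gd⁴/(8D³k) = (80.9×10³ × 8.0⁴)/(8 × 68.0³ × 21.957)
    = 3.31366e+08 / 5.52327e+07 = 5.999 → 6 coils

6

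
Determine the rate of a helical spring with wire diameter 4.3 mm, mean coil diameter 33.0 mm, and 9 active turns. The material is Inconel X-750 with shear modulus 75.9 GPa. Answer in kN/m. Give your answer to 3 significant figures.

10.0 kN/m

k = Gd⁴/(8D³N_a) = (75.9×10³ × 4.3⁴) / (8 × 33.0³ × 9)
  = 2.59487e+07 / 2.58746e+06 = 10.029 N/mm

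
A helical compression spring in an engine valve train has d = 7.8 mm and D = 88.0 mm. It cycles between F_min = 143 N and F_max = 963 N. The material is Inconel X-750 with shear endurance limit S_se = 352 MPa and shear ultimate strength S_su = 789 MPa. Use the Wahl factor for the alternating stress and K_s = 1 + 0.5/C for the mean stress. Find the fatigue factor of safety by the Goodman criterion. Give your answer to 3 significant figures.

C = D/d = 88.0/7.8 = 11.2821; K_W = (4C−1)/(4C−4)+0.615/C = 1.1275; K_s = 1+0.5/C = 1.0443
F_a = (F_max−F_min)/2 = 410 N; F_m = (F_max+F_min)/2 = 553 N
τ_a = K_W·8F_aD/(πd³) = 1.1275 × 193.61 = 218.28 MPa
τ_m = K_s·8F_mD/(πd³) = 1.0443 × 261.13 = 272.71 MPa
Goodman: 1/n_f = τ_a/S_se + τ_m/S_su = 218.28/352 + 272.71/789 = 0.62012 + 0.34564 = 0.96576
n_f = 1/0.96576 = 1.035

1.04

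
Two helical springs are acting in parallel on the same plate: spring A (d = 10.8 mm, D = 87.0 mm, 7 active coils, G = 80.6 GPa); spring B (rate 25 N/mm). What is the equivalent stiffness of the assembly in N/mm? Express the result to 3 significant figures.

k_A = Gd⁴/(8D³N_a) = (80.6×10³)(10.8⁴)/(8·87.0³·7) = 29.736 N/mm
Parallel: k_eq = 29.736 + 25 = 54.736 N/mm

54.7 N/mm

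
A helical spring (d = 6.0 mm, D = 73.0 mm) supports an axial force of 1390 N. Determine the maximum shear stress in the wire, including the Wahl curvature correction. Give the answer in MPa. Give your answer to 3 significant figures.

1340 MPa

Spring index C = D/d = 73.0/6.0 = 12.1667
K_W = (4C−1)/(4C−4) + 0.615/C = 47.667/44.667 + 0.0505 = 1.1177
τ₀ = 8FD/(πd³) = 8·1390·73.0/(π·6.0³) = 811760/678.58 = 1196.3 MPa
τ_max = K·τ₀ = 1.1177 × 1196.3 = 1337.1 MPa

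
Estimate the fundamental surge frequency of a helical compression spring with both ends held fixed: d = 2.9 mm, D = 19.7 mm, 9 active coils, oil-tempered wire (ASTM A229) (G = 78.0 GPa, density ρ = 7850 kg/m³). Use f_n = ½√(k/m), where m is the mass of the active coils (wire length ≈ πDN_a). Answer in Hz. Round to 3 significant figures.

295 Hz

k = Gd⁴/(8D³N_a) = (78.0×10³)(2.9⁴)/(8·19.7³·9) = 10.022 N/mm = 10022 N/m
Wire length L = πDN_a = π·19.7·9 = 557 mm
m = ρ·(πd²/4)·L = 7850 × 6.6052×10⁻⁶ m² × 0.557 m = 0.028881 kg
f_n = ½√(k/m) = 0.5·√(10022/0.028881) = 0.5·√(3.4701e+05) = 294.54 Hz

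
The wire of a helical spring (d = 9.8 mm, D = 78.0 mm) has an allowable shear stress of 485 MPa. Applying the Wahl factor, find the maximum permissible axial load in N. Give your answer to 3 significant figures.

1940 N

C = D/d = 78.0/9.8 = 7.9592
K_W = (4C−1)/(4C−4) + 0.615/C = 30.837/27.837 + 0.0773 = 1.1850
τ_max = K·8FD/(πd³) → F_max = τ_allow·πd³/(8DK)
F_max = 485·π·9.8³/(8·78.0·1.1850) = 1.4341e+06/739.47 = 1939.3 N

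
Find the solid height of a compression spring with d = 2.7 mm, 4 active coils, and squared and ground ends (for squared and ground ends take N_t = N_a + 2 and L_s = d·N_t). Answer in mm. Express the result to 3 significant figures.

squared and ground ends: N_t = N_a + 2 = 4 + 2 = 6
L_s = d·N_t = 2.7 × 6 = 16.2 mm

16.2 mm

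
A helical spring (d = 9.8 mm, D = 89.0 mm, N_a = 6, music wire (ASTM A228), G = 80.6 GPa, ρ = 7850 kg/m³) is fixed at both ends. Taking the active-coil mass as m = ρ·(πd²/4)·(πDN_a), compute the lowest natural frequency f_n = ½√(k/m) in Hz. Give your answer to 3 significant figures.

k = Gd⁴/(8D³N_a) = (80.6×10³)(9.8⁴)/(8·89.0³·6) = 21.97 N/mm = 21970 N/m
Wire length L = πDN_a = π·89.0·6 = 1677.6 mm
m = ρ·(πd²/4)·L = 7850 × 75.43×10⁻⁶ m² × 1.6776 m = 0.99335 kg
f_n = ½√(k/m) = 0.5·√(21970/0.99335) = 0.5·√(22117) = 74.359 Hz

74.4 Hz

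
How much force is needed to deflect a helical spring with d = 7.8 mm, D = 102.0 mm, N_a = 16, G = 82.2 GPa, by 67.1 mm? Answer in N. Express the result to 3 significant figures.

k = Gd⁴/(8D³N_a) = (82.2×10³)(7.8⁴)/(8·102.0³·16) = 2.24 N/mm
F = k·δ = 2.24 × 67.1 = 150.3 N

150 N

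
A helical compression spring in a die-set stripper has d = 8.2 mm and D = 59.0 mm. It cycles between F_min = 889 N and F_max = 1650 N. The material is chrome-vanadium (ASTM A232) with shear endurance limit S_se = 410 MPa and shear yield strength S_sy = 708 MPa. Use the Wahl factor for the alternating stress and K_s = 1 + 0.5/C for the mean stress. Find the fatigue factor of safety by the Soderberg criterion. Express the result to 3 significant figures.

C = D/d = 59.0/8.2 = 7.1951; K_W = (4C−1)/(4C−4)+0.615/C = 1.2065; K_s = 1+0.5/C = 1.0695
F_a = (F_max−F_min)/2 = 380.5 N; F_m = (F_max+F_min)/2 = 1269.5 N
τ_a = K_W·8F_aD/(πd³) = 1.2065 × 103.68 = 125.1 MPa
τ_m = K_s·8F_mD/(πd³) = 1.0695 × 345.93 = 369.96 MPa
Soderberg: 1/n_f = τ_a/S_se + τ_m/S_sy = 125.1/410 + 369.96/708 = 0.30511 + 0.52255 = 0.82766
n_f = 1/0.82766 = 1.208

1.21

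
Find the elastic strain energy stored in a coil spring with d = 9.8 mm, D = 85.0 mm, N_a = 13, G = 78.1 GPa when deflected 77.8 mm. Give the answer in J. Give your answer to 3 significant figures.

34.1 J

k = Gd⁴/(8D³N_a) = (78.1×10³)(9.8⁴)/(8·85.0³·13) = 11.279 N/mm
U = ½kδ² = 0.5 × 11.279 × 77.8² = 34135 N·mm = 34.135 J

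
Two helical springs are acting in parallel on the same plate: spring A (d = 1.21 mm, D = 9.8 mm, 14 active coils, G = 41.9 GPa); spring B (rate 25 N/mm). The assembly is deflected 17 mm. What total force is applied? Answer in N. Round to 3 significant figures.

439 N

k_A = Gd⁴/(8D³N_a) = (41.9×10³)(1.21⁴)/(8·9.8³·14) = 0.85204 N/mm
Parallel: k_eq = 0.85204 + 25 = 25.852 N/mm
F = k_eq·δ = 25.852·17 = 439.48 N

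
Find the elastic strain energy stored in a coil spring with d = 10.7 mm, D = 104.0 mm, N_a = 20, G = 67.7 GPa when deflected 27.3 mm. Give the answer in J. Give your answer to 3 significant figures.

1.84 J

k = Gd⁴/(8D³N_a) = (67.7×10³)(10.7⁴)/(8·104.0³·20) = 4.9306 N/mm
U = ½kδ² = 0.5 × 4.9306 × 27.3² = 1837.4 N·mm = 1.8374 J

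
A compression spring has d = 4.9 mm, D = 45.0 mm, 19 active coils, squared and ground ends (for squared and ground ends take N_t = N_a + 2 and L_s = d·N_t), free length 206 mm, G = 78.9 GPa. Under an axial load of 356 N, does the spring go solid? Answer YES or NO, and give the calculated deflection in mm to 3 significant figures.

k = Gd⁴/(8D³N_a) = (78.9×10³)(4.9⁴)/(8·45.0³·19) = 3.2838 N/mm
N_t = 21; L_s = 4.9·21 = 102.9 mm; δ_solid = L₀ − L_s = 206 − 102.9 = 103.1 mm
δ = F/k = 356/3.2838 = 108.41 mm
δ ≥ δ_solid → spring goes solid

YES, δ = 108 mm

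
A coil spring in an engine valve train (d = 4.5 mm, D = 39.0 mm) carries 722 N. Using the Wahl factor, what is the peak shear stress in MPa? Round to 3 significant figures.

920 MPa

Spring index C = D/d = 39.0/4.5 = 8.6667
K_W = (4C−1)/(4C−4) + 0.615/C = 33.667/30.667 + 0.0710 = 1.1688
τ₀ = 8FD/(πd³) = 8·722·39.0/(π·4.5³) = 225264/286.28 = 786.87 MPa
τ_max = K·τ₀ = 1.1688 × 786.87 = 919.69 MPa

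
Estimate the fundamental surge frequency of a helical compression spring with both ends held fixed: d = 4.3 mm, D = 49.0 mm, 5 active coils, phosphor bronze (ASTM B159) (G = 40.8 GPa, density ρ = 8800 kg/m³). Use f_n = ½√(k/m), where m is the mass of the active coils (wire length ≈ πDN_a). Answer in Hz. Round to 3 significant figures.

k = Gd⁴/(8D³N_a) = (40.8×10³)(4.3⁴)/(8·49.0³·5) = 2.9641 N/mm = 2964.1 N/m
Wire length L = πDN_a = π·49.0·5 = 769.69 mm
m = ρ·(πd²/4)·L = 8800 × 14.522×10⁻⁶ m² × 0.76969 m = 0.098362 kg
f_n = ½√(k/m) = 0.5·√(2964.1/0.098362) = 0.5·√(30134) = 86.796 Hz

86.8 Hz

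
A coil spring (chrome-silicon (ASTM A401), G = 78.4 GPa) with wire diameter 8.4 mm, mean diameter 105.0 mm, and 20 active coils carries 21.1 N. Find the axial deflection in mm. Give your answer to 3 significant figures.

k = Gd⁴/(8D³N_a) = (78.4×10³)(8.4⁴)/(8·105.0³·20) = 2.1074 N/mm
δ = F/k = 21.1 / 2.1074 = 10.012 mm

10.0 mm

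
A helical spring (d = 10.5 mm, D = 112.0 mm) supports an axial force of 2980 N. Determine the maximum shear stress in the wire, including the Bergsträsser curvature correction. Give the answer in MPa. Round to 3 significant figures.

827 MPa

Spring index C = D/d = 112.0/10.5 = 10.6667
K_B = (4C+2)/(4C−3) = 44.667/39.667 = 1.1261
τ₀ = 8FD/(πd³) = 8·2980·112.0/(π·10.5³) = 2.67008e+06/3636.8 = 734.19 MPa
τ_max = K·τ₀ = 1.1261 × 734.19 = 826.73 MPa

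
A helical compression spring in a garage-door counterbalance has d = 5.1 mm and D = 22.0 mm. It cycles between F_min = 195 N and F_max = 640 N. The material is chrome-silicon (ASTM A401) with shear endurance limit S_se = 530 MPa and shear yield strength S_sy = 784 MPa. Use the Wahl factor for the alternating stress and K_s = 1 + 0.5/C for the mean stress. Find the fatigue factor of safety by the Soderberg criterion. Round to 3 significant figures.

2.03

C = D/d = 22.0/5.1 = 4.3137; K_W = (4C−1)/(4C−4)+0.615/C = 1.3689; K_s = 1+0.5/C = 1.1159
F_a = (F_max−F_min)/2 = 222.5 N; F_m = (F_max+F_min)/2 = 417.5 N
τ_a = K_W·8F_aD/(πd³) = 1.3689 × 93.968 = 128.63 MPa
τ_m = K_s·8F_mD/(πd³) = 1.1159 × 176.32 = 196.76 MPa
Soderberg: 1/n_f = τ_a/S_se + τ_m/S_sy = 128.63/530 + 196.76/784 = 0.24270 + 0.25097 = 0.49367
n_f = 1/0.49367 = 2.026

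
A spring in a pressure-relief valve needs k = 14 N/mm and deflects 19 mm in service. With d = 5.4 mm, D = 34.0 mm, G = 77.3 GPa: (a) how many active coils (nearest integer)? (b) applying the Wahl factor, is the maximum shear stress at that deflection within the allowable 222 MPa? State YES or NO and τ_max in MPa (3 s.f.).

N_a = Gd⁴/(8D³k) = (77.3×10³)(5.4⁴)/(8·34.0³·14) = 14.93 → N_a = 15
Actual rate k = Gd⁴/(8D³·15) = 13.936 N/mm
Working load F = kδ = 13.936·19 = 264.78 N
C = 34.0/5.4 = 6.2963; K_W = (4C−1)/(4C−4)+0.615/C = 1.2393
τ_max = K_W·8FD/(πd³) = 1.2393·145.59 = 180.43 MPa
τ_max ≤ 222 MPa → acceptable

(a) 15 coils; (b) YES, τ_max = 180 MPa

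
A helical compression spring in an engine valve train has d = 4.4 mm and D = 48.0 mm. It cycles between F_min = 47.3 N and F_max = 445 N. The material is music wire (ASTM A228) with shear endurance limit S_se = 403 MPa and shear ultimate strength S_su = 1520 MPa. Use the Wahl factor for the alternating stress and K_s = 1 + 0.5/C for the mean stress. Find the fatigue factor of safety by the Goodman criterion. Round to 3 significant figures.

C = D/d = 48.0/4.4 = 10.9091; K_W = (4C−1)/(4C−4)+0.615/C = 1.1321; K_s = 1+0.5/C = 1.0458
F_a = (F_max−F_min)/2 = 198.85 N; F_m = (F_max+F_min)/2 = 246.15 N
τ_a = K_W·8F_aD/(πd³) = 1.1321 × 285.33 = 323.01 MPa
τ_m = K_s·8F_mD/(πd³) = 1.0458 × 353.2 = 369.39 MPa
Goodman: 1/n_f = τ_a/S_se + τ_m/S_su = 323.01/403 + 369.39/1520 = 0.80152 + 0.24302 = 1.0445
n_f = 1/1.0445 = 0.9574

0.957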